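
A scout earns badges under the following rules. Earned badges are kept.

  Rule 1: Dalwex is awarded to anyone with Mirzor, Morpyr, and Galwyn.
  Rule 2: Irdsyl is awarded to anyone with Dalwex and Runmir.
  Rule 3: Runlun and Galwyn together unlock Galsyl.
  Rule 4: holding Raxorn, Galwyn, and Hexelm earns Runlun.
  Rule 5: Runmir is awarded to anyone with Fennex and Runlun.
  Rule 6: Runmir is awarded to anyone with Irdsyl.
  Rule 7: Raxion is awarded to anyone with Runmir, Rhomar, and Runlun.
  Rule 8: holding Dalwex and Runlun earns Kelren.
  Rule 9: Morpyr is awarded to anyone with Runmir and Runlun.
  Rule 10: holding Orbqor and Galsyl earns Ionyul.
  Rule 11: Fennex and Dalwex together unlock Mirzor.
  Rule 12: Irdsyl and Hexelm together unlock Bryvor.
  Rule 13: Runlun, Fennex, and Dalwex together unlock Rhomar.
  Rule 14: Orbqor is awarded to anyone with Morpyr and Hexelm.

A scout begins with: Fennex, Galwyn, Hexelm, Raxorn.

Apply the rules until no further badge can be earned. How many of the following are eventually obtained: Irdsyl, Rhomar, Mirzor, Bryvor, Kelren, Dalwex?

0

Irdsyl would need Dalwex and Runmir (Rule 2), but Dalwex is never earned.
Rhomar would need Runlun, Fennex, and Dalwex (Rule 13), but Dalwex is never earned.
Mirzor would need Fennex and Dalwex (Rule 11), but Dalwex is never earned.
Bryvor would need Irdsyl and Hexelm (Rule 12), but Irdsyl is never earned.
Kelren would need Dalwex and Runlun (Rule 8), but Dalwex is never earned.
Dalwex would need Mirzor, Morpyr, and Galwyn (Rule 1), but Mirzor is never earned.
None of the 6 are reached.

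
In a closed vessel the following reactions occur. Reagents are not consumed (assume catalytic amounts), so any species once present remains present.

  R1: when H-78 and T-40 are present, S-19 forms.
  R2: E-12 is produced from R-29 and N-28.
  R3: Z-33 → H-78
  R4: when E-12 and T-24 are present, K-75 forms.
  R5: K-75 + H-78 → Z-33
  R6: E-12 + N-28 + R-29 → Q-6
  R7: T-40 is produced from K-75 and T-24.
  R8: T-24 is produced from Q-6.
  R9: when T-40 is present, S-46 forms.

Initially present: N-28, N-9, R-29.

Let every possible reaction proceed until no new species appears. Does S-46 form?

Yes

R-29 and N-28 present → E-12 forms (R2).
E-12, N-28, and R-29 present → Q-6 forms (R6).
Q-6 present → T-24 forms (R8).
E-12 and T-24 present → K-75 forms (R4).
K-75 and T-24 present → T-40 forms (R7).
T-40 present → S-46 forms (R9).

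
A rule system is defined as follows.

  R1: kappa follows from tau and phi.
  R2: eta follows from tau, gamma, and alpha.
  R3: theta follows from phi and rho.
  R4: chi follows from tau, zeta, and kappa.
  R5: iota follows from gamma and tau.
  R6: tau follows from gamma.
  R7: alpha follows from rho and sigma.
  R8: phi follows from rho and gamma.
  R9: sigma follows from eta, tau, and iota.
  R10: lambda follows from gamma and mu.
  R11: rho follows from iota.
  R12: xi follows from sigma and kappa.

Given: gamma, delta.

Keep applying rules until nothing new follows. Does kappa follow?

Yes

From gamma, R6 gives tau.
From gamma and tau, R5 gives iota.
iota holds, so rho follows (R11).
From rho and gamma, R8 gives phi.
tau and phi hold, so kappa follows (R1).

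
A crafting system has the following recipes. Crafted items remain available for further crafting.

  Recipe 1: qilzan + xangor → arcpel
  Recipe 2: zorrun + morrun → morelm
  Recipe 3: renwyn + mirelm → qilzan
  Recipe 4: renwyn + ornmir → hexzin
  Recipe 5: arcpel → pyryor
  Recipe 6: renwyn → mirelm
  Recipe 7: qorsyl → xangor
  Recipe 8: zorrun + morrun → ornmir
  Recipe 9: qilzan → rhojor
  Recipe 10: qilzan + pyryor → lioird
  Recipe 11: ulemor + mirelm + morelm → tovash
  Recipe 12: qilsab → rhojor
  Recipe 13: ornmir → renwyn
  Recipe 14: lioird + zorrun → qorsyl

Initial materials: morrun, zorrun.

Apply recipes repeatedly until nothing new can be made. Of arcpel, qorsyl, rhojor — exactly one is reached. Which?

Using Recipe 8, zorrun and morrun make ornmir.
ornmir → renwyn (Recipe 13).
renwyn → mirelm (Recipe 6).
Using Recipe 3, renwyn and mirelm make qilzan.
Using Recipe 9, qilzan makes rhojor.
qorsyl would need lioird and zorrun (Recipe 14), but lioird is never obtained. arcpel would need qilzan and xangor (Recipe 1), but xangor is never obtained.

rhojor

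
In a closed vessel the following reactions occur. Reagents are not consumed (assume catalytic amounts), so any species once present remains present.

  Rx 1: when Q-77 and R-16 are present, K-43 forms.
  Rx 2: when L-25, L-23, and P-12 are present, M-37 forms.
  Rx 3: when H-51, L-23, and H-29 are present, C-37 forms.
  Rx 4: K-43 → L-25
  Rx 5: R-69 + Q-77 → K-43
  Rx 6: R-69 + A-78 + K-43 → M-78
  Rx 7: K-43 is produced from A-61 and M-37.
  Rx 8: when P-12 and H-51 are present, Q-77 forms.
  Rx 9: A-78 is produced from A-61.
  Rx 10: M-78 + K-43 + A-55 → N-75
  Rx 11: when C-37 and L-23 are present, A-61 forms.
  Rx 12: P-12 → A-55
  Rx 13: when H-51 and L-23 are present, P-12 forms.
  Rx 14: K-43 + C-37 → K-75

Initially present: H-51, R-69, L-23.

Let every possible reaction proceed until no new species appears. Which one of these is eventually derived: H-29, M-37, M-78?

M-37

H-51 and L-23 present → P-12 forms (Rx 13).
P-12 and H-51 present → Q-77 forms (Rx 8).
R-69 and Q-77 present → K-43 forms (Rx 5).
K-43 present → L-25 forms (Rx 4).
L-25, L-23, and P-12 present → M-37 forms (Rx 2).
No rule produces H-29, and it is not given. M-78 would need R-69, A-78, and K-43 (Rx 6), but A-78 never forms.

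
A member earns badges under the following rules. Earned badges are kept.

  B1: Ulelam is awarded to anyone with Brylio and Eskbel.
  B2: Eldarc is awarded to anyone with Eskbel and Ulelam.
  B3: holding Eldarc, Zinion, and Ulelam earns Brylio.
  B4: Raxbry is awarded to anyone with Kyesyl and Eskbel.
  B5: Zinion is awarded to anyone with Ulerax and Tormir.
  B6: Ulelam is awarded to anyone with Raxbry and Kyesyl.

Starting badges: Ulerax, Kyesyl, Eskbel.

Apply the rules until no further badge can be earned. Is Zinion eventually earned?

No

Zinion would need Ulerax and Tormir (B5), but Tormir is never earned.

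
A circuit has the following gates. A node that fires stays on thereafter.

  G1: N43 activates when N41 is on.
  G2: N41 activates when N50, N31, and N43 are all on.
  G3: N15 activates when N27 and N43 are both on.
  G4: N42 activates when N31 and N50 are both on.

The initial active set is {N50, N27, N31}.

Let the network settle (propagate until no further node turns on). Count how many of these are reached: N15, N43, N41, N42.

G4: N31 and N50 on → N42 on.
N15 would need N27 and N43 (G3), but N43 never turns on.
N43 would need N41 (G1), but N41 never turns on.
N41 would need N50, N31, and N43 (G2), but N43 never turns on.
N42: reached.
Reached: N42 — 1 of the 4.

1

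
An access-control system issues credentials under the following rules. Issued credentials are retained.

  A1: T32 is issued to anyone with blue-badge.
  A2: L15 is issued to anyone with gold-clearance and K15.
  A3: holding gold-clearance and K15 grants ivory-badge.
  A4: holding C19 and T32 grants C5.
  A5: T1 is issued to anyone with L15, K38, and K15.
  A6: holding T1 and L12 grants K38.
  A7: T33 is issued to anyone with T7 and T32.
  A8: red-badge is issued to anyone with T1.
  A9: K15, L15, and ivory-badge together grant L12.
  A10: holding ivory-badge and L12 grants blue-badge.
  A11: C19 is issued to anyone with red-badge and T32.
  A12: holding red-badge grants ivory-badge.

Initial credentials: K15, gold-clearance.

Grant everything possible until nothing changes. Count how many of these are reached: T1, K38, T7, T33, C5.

0

T1 would need L15, K38, and K15 (A5), but K38 is never granted.
K38 would need T1 and L12 (A6), but T1 is never granted.
No rule produces T7, and it is not given.
T33 would need T7 and T32 (A7), but T7 is never granted.
C5 would need C19 and T32 (A4), but C19 is never granted.
None of the 5 are reached.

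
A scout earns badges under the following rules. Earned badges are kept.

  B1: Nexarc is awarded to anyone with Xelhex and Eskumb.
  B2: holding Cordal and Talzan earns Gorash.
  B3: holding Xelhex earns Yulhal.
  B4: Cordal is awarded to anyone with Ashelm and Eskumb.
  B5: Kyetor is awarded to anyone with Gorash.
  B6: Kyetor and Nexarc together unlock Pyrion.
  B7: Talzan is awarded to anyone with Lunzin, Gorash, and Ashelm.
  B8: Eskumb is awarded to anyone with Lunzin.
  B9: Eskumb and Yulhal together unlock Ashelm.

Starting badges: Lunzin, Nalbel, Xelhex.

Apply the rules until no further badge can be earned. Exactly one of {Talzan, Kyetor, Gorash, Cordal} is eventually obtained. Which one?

With Xelhex, Yulhal is earned (B3).
With Lunzin, Eskumb is earned (B8).
With Eskumb and Yulhal, Ashelm is earned (B9).
With Ashelm and Eskumb, Cordal is earned (B4).
Kyetor would need Gorash (B5), but Gorash is never earned. Talzan would need Lunzin, Gorash, and Ashelm (B7), but Gorash is never earned. Gorash would need Cordal and Talzan (B2), but Talzan is never earned.

Cordal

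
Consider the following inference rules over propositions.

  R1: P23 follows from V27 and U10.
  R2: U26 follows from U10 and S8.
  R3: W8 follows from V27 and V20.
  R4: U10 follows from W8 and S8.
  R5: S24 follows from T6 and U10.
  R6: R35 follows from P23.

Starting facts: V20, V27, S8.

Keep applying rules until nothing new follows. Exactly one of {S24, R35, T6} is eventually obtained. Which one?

V27 and V20 hold, so W8 follows (R3).
From W8 and S8, R4 gives U10.
From V27 and U10, R1 gives P23.
From P23, R6 gives R35.
No rule produces T6, and it is not given. S24 would need T6 and U10 (R5), but T6 is never established.

R35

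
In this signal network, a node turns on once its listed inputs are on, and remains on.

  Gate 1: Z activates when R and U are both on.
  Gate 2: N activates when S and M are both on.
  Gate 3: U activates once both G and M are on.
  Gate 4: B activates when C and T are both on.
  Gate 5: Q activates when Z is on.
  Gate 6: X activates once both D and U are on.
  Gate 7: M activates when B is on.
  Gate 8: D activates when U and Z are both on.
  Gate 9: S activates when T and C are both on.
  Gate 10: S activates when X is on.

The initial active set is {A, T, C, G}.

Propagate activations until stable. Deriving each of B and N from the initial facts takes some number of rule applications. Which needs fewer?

B

B: C and T are on, so B activates (Gate 4). [1 rule application]
N: C and T are on, so B activates (Gate 4). Gate 9: T and C on → S on. B is on, so M activates (Gate 7). Gate 2: S and M on → N on. [4 rule applications]
B needs fewer.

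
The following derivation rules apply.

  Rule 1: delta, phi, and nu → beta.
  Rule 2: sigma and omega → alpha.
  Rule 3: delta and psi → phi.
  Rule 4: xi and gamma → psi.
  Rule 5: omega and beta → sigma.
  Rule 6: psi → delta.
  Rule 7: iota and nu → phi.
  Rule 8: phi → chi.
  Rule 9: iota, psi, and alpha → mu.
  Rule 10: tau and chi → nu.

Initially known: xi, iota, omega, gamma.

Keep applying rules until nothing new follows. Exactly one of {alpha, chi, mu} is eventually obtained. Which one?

From xi and gamma, Rule 4 gives psi.
psi holds, so delta follows (Rule 6).
delta and psi hold, so phi follows (Rule 3).
From phi, Rule 8 gives chi.
alpha would need sigma and omega (Rule 2), but sigma is never established. mu would need iota, psi, and alpha (Rule 9), but alpha is never established.

chi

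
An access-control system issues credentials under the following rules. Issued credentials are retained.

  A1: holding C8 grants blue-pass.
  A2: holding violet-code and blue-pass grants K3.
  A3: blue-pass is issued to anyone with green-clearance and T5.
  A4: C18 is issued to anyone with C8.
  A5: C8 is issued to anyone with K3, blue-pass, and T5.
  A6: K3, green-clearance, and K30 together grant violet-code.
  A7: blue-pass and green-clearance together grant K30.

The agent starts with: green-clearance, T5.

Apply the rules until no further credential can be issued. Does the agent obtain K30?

Yes

Holding green-clearance and T5 grants blue-pass (A3).
Holding blue-pass and green-clearance grants K30 (A7).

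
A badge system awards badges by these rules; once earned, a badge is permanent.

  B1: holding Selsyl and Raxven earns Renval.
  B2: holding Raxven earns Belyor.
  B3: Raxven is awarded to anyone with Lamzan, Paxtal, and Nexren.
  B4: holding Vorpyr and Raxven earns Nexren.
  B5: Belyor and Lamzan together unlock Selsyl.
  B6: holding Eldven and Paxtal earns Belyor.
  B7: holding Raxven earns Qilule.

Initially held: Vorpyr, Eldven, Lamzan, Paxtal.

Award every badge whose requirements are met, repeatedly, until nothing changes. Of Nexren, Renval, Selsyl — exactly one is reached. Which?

Selsyl

With Eldven and Paxtal, Belyor is earned (B6).
With Belyor and Lamzan, Selsyl is earned (B5).
Nexren would need Vorpyr and Raxven (B4), but Raxven is never earned. Renval would need Selsyl and Raxven (B1), but Raxven is never earned.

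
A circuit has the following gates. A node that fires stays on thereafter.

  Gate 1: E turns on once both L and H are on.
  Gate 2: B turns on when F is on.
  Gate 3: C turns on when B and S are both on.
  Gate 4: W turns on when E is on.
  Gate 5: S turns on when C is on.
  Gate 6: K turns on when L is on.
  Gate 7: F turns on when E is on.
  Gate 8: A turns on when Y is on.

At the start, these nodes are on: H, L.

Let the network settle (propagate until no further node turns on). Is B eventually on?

Yes

L and H are on, so E turns on (Gate 1).
Gate 7: E on → F on.
Gate 2: F on → B on.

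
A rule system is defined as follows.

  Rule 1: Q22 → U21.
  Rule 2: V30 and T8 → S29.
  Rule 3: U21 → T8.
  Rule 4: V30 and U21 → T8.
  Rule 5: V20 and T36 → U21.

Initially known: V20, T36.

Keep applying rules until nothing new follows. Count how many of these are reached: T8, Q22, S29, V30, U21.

2

From V20 and T36, Rule 5 gives U21.
From U21, Rule 3 gives T8.
T8: reached.
No rule produces Q22, and it is not given.
S29 would need V30 and T8 (Rule 2), but V30 is never established.
No rule produces V30, and it is not given.
U21: reached.
Reached: T8 and U21 — 2 of the 5.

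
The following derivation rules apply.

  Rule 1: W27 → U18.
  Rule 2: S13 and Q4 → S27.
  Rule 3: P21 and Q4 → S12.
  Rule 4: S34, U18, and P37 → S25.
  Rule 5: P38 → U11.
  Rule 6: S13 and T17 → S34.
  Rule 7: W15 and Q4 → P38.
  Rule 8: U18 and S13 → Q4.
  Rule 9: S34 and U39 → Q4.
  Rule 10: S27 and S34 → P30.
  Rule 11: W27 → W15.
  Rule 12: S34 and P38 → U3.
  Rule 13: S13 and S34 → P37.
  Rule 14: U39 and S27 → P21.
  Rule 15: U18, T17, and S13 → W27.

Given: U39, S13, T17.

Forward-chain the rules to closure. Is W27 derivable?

W27 would need U18, T17, and S13 (Rule 15), but U18 is never established.

No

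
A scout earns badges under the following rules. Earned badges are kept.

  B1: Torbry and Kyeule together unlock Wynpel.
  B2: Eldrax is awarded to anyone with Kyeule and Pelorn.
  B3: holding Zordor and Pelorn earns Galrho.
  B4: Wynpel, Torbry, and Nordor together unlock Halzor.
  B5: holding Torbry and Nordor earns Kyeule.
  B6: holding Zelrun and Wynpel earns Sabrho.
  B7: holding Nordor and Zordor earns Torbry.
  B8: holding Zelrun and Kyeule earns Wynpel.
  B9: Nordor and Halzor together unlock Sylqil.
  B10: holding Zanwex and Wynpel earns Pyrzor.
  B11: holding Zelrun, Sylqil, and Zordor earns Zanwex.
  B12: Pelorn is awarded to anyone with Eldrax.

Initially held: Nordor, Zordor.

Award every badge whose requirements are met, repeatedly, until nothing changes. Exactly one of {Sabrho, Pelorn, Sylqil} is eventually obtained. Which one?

With Nordor and Zordor, Torbry is earned (B7).
With Torbry and Nordor, Kyeule is earned (B5).
With Torbry and Kyeule, Wynpel is earned (B1).
With Wynpel, Torbry, and Nordor, Halzor is earned (B4).
With Nordor and Halzor, Sylqil is earned (B9).
Pelorn would need Eldrax (B12), but Eldrax is never earned. Sabrho would need Zelrun and Wynpel (B6), but Zelrun is never earned.

Sylqil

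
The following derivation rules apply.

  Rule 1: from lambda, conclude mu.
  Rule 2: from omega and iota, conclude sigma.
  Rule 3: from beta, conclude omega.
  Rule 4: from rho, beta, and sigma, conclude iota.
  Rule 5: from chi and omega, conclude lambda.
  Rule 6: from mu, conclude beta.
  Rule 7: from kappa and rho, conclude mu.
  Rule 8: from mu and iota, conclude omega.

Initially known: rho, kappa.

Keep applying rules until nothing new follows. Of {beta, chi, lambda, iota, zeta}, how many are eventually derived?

1

From kappa and rho, Rule 7 gives mu.
From mu, Rule 6 gives beta.
beta: reached.
No rule produces chi, and it is not given.
lambda would need chi and omega (Rule 5), but chi is never established.
iota would need rho, beta, and sigma (Rule 4), but sigma is never established.
No rule produces zeta, and it is not given.
Reached: beta — 1 of the 5.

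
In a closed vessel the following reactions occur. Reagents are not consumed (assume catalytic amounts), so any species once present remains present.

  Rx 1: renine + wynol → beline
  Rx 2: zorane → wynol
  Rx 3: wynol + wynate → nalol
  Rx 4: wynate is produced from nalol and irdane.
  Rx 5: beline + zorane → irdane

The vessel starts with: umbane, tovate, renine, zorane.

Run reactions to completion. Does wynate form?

No

wynate would need nalol and irdane (Rx 4), but nalol never forms.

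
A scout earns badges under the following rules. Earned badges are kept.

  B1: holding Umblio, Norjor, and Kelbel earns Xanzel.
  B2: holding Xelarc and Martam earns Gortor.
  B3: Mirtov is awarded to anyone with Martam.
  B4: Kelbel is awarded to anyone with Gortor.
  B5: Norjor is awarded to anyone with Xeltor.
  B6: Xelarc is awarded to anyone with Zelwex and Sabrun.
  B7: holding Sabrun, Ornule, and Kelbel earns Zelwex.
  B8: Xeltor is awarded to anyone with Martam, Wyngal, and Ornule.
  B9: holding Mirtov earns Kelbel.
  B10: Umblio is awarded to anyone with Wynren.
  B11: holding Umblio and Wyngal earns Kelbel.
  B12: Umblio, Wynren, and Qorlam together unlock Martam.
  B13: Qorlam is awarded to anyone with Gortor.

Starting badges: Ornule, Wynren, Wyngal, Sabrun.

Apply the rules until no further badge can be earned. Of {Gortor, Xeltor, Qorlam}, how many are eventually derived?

0

Gortor would need Xelarc and Martam (B2), but Martam is never earned.
Xeltor would need Martam, Wyngal, and Ornule (B8), but Martam is never earned.
Qorlam would need Gortor (B13), but Gortor is never earned.
None of the 3 are reached.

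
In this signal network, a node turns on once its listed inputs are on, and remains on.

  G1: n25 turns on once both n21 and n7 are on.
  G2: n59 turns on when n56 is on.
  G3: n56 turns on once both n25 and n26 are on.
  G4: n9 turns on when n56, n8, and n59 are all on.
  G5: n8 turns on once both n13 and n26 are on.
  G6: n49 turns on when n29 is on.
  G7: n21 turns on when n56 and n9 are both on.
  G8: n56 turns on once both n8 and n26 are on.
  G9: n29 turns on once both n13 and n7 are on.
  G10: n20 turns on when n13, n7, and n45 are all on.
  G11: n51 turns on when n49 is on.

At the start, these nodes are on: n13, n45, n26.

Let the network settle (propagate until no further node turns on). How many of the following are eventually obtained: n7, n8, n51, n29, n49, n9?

2

G5: n13 and n26 on → n8 on.
n8 and n26 are on, so n56 turns on (G8).
G2: n56 on → n59 on.
G4: n56, n8, and n59 on → n9 on.
No rule produces n7, and it is not given.
n8: reached.
n51 would need n49 (G11), but n49 never turns on.
n29 would need n13 and n7 (G9), but n7 never turns on.
n49 would need n29 (G6), but n29 never turns on.
n9: reached.
Reached: n8 and n9 — 2 of the 6.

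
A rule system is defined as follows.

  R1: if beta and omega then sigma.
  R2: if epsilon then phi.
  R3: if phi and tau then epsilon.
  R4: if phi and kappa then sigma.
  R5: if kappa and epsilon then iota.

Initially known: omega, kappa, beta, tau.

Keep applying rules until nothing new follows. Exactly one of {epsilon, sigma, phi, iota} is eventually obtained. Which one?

sigma

beta and omega hold, so sigma follows (R1).
iota would need kappa and epsilon (R5), but epsilon is never established. epsilon would need phi and tau (R3), but phi is never established. phi would need epsilon (R2), but epsilon is never established.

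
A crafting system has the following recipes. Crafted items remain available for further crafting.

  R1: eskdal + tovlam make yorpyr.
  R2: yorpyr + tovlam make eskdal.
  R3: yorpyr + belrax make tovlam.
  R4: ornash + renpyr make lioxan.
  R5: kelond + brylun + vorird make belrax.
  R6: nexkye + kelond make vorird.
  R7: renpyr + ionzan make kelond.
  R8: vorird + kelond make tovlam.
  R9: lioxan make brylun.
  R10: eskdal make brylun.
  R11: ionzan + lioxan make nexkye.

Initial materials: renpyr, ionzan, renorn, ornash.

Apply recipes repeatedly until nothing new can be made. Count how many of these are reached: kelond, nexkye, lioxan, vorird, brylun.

5

Using R4, ornash and renpyr make lioxan.
renpyr + ionzan → kelond (R7).
ionzan + lioxan → nexkye (R11).
lioxan → brylun (R9).
Using R6, nexkye and kelond make vorird.
kelond: reached.
nexkye: reached.
lioxan: reached.
vorird: reached.
brylun: reached.
All 5 are reached.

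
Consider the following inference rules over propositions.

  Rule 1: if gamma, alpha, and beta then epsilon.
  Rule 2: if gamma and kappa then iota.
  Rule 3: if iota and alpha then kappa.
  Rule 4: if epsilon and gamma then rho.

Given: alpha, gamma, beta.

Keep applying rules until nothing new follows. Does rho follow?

Yes

gamma, alpha, and beta hold, so epsilon follows (Rule 1).
From epsilon and gamma, Rule 4 gives rho.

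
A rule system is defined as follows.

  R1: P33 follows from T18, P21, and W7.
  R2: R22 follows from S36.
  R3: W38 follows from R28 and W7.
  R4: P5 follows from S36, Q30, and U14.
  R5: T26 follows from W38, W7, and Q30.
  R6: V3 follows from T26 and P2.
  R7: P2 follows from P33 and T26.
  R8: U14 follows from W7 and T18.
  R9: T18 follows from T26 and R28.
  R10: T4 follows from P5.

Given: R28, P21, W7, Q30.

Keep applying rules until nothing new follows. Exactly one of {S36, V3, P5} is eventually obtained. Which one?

From R28 and W7, R3 gives W38.
W38, W7, and Q30 hold, so T26 follows (R5).
T26 and R28 hold, so T18 follows (R9).
T18, P21, and W7 hold, so P33 follows (R1).
From P33 and T26, R7 gives P2.
T26 and P2 hold, so V3 follows (R6).
No rule produces S36, and it is not given. P5 would need S36, Q30, and U14 (R4), but S36 is never established.

V3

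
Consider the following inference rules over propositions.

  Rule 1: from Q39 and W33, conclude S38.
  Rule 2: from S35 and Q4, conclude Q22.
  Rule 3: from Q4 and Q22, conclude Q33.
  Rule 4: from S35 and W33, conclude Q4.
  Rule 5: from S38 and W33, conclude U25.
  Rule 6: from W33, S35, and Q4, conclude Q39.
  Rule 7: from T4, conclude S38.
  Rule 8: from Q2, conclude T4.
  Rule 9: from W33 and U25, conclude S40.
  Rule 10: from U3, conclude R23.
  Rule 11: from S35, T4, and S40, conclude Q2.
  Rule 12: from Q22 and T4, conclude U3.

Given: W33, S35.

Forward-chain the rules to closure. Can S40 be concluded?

Yes

From S35 and W33, Rule 4 gives Q4.
W33, S35, and Q4 hold, so Q39 follows (Rule 6).
From Q39 and W33, Rule 1 gives S38.
From S38 and W33, Rule 5 gives U25.
W33 and U25 hold, so S40 follows (Rule 9).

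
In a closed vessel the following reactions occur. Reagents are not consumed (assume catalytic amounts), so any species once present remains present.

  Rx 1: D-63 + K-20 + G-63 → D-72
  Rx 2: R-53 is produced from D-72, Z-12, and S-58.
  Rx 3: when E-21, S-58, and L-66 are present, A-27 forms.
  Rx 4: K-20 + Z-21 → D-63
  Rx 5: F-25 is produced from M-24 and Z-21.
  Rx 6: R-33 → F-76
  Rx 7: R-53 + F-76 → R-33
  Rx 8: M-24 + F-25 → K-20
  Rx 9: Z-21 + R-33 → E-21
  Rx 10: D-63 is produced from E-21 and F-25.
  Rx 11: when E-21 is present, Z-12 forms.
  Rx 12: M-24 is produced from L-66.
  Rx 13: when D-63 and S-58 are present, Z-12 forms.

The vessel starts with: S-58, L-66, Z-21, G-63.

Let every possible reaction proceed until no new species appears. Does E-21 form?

E-21 would need Z-21 and R-33 (Rx 9), but R-33 never forms.

No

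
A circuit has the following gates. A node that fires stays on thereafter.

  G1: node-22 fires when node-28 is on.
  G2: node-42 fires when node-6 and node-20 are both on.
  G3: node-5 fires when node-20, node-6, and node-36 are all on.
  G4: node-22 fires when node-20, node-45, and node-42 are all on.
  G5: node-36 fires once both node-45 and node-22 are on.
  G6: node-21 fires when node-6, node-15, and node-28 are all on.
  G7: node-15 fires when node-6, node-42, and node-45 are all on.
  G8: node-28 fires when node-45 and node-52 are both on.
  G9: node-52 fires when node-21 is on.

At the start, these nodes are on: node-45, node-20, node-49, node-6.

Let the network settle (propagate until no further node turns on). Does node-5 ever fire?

G2: node-6 and node-20 on → node-42 on.
node-20, node-45, and node-42 are on, so node-22 fires (G4).
G5: node-45 and node-22 on → node-36 on.
G3: node-20, node-6, and node-36 on → node-5 on.

Yes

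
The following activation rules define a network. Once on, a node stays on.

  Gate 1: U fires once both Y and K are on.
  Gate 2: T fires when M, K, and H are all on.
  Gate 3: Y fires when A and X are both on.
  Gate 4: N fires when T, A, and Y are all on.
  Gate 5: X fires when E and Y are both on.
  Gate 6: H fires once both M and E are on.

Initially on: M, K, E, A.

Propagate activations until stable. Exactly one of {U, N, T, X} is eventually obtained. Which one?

Gate 6: M and E on → H on.
M, K, and H are on, so T fires (Gate 2).
U would need Y and K (Gate 1), but Y never turns on. N would need T, A, and Y (Gate 4), but Y never turns on. X would need E and Y (Gate 5), but Y never turns on.

T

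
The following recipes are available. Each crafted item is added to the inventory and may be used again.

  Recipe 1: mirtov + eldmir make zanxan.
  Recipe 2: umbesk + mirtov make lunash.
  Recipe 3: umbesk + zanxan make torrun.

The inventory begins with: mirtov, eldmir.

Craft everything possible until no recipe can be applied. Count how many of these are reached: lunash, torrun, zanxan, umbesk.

1

mirtov + eldmir → zanxan (Recipe 1).
lunash would need umbesk and mirtov (Recipe 2), but umbesk is never obtained.
torrun would need umbesk and zanxan (Recipe 3), but umbesk is never obtained.
zanxan: reached.
No rule produces umbesk, and it is not given.
Reached: zanxan — 1 of the 4.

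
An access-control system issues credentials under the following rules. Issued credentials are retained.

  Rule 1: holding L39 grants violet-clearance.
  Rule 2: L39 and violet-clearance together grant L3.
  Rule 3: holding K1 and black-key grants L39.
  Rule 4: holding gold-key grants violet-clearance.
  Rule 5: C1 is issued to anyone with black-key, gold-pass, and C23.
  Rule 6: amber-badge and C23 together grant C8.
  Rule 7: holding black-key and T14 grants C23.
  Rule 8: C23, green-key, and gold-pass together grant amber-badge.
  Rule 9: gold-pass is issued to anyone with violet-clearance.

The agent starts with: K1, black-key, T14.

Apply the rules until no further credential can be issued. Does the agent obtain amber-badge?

No

amber-badge would need C23, green-key, and gold-pass (Rule 8), but green-key is never granted.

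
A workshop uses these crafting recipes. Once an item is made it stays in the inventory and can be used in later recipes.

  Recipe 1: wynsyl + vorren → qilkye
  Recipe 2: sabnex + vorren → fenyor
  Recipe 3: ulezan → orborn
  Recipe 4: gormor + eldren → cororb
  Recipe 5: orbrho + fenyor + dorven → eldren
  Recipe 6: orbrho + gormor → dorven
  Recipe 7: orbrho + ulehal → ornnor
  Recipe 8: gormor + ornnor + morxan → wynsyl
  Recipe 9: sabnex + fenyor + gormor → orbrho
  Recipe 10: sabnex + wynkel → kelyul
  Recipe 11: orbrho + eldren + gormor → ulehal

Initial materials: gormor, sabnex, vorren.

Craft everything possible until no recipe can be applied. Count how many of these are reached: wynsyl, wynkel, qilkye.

0

wynsyl would need gormor, ornnor, and morxan (Recipe 8), but morxan is never obtained.
No rule produces wynkel, and it is not given.
qilkye would need wynsyl and vorren (Recipe 1), but wynsyl is never obtained.
None of the 3 are reached.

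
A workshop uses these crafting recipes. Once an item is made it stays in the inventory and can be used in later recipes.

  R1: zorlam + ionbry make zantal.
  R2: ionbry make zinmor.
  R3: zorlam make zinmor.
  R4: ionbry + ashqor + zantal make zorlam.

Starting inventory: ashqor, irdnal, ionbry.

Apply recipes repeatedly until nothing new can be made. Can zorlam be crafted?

zorlam would need ionbry, ashqor, and zantal (R4), but zantal is never obtained.

No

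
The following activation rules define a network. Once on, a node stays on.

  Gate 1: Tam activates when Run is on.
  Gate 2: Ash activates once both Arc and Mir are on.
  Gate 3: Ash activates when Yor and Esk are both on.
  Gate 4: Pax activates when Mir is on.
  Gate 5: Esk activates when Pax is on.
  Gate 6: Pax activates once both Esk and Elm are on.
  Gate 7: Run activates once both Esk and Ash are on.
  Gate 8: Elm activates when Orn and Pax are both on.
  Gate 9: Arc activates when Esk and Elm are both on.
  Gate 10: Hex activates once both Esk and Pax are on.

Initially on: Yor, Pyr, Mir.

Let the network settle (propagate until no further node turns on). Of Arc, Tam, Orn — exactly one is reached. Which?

Mir is on, so Pax activates (Gate 4).
Gate 5: Pax on → Esk on.
Yor and Esk are on, so Ash activates (Gate 3).
Gate 7: Esk and Ash on → Run on.
Gate 1: Run on → Tam on.
No rule produces Orn, and it is not given. Arc would need Esk and Elm (Gate 9), but Elm never turns on.

Tam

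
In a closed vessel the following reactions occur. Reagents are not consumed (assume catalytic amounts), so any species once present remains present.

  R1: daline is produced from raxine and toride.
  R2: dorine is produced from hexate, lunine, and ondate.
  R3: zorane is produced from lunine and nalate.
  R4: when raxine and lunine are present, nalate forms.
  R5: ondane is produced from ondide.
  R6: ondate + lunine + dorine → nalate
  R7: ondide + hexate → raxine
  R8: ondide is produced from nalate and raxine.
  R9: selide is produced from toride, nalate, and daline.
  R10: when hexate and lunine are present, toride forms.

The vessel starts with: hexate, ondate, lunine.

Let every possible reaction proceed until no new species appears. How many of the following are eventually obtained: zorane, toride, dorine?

hexate, lunine, and ondate present → dorine forms (R2).
hexate and lunine present → toride forms (R10).
ondate, lunine, and dorine present → nalate forms (R6).
lunine and nalate present → zorane forms (R3).
zorane: reached.
toride: reached.
dorine: reached.
All 3 are reached.

3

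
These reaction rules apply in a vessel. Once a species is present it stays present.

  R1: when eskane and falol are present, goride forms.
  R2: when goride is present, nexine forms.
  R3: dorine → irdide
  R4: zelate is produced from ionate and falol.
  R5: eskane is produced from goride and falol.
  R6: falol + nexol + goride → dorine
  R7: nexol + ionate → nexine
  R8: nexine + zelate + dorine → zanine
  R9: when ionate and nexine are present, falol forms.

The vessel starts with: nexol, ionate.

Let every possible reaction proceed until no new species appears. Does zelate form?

Yes

nexol and ionate present → nexine forms (R7).
ionate and nexine present → falol forms (R9).
ionate and falol present → zelate forms (R4).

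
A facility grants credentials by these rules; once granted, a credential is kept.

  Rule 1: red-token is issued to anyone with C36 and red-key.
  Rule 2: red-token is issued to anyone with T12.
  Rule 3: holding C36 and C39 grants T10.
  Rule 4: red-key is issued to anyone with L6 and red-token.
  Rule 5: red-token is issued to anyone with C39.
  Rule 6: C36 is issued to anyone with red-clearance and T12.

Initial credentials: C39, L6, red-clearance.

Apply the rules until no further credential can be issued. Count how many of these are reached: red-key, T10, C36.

Holding C39 grants red-token (Rule 5).
Holding L6 and red-token grants red-key (Rule 4).
red-key: reached.
T10 would need C36 and C39 (Rule 3), but C36 is never granted.
C36 would need red-clearance and T12 (Rule 6), but T12 is never granted.
Reached: red-key — 1 of the 3.

1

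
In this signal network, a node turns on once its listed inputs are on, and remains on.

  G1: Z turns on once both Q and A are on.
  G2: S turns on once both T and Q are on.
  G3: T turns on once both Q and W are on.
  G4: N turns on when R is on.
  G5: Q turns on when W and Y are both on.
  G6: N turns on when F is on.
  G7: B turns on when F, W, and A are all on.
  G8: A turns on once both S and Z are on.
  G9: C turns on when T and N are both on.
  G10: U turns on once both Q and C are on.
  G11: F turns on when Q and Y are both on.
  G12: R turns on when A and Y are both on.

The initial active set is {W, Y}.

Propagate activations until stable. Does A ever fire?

No

A would need S and Z (G8), but Z never turns on.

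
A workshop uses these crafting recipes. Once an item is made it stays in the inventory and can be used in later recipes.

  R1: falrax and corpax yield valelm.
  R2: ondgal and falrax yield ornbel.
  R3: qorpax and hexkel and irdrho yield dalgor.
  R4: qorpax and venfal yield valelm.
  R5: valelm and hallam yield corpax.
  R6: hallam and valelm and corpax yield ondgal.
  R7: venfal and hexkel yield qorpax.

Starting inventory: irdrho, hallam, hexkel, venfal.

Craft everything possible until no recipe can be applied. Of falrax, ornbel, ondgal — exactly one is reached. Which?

venfal and hexkel → qorpax (R7).
Using R4, qorpax and venfal make valelm.
valelm and hallam → corpax (R5).
Using R6, hallam, valelm, and corpax make ondgal.
ornbel would need ondgal and falrax (R2), but falrax is never obtained. No rule produces falrax, and it is not given.

ondgal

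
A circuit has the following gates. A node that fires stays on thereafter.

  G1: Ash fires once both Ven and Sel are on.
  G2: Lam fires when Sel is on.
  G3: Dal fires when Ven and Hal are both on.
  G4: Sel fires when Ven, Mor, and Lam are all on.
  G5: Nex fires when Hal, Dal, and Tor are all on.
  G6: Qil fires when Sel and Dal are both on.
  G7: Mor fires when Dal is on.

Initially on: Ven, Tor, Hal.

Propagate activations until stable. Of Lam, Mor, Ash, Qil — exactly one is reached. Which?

Mor

G3: Ven and Hal on → Dal on.
G7: Dal on → Mor on.
Lam would need Sel (G2), but Sel never turns on. Qil would need Sel and Dal (G6), but Sel never turns on. Ash would need Ven and Sel (G1), but Sel never turns on.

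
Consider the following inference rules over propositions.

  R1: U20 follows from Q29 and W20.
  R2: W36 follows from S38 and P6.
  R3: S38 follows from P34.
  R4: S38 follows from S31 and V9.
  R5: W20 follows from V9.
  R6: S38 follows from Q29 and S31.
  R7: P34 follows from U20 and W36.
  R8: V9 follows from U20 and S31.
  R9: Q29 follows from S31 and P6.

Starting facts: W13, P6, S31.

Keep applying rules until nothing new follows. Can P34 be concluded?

No

P34 would need U20 and W36 (R7), but U20 is never established.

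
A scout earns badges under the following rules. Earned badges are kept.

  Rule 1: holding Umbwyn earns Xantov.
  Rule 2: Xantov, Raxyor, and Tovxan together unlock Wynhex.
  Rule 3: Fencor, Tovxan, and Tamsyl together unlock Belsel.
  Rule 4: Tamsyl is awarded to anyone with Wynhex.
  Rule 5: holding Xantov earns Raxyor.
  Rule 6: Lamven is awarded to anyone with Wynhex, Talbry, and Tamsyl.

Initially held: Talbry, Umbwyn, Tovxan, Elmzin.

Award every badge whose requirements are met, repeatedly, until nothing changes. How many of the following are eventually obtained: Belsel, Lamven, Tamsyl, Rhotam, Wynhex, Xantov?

4

With Umbwyn, Xantov is earned (Rule 1).
With Xantov, Raxyor is earned (Rule 5).
With Xantov, Raxyor, and Tovxan, Wynhex is earned (Rule 2).
With Wynhex, Tamsyl is earned (Rule 4).
With Wynhex, Talbry, and Tamsyl, Lamven is earned (Rule 6).
Belsel would need Fencor, Tovxan, and Tamsyl (Rule 3), but Fencor is never earned.
Lamven: reached.
Tamsyl: reached.
No rule produces Rhotam, and it is not given.
Wynhex: reached.
Xantov: reached.
Reached: Lamven, Tamsyl, Wynhex, and Xantov — 4 of the 6.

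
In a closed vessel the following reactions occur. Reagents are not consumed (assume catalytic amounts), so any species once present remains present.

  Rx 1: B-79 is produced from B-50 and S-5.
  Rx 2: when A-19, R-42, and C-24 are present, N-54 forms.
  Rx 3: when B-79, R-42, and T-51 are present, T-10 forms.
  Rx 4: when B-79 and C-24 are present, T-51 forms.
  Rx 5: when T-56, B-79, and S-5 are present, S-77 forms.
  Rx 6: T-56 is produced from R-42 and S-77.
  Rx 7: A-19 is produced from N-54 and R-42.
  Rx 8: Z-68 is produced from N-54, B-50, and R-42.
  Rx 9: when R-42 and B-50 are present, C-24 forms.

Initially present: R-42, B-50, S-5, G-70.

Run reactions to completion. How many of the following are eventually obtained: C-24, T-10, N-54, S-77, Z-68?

R-42 and B-50 present → C-24 forms (Rx 9).
B-50 and S-5 present → B-79 forms (Rx 1).
B-79 and C-24 present → T-51 forms (Rx 4).
B-79, R-42, and T-51 present → T-10 forms (Rx 3).
C-24: reached.
T-10: reached.
N-54 would need A-19, R-42, and C-24 (Rx 2), but A-19 never forms.
S-77 would need T-56, B-79, and S-5 (Rx 5), but T-56 never forms.
Z-68 would need N-54, B-50, and R-42 (Rx 8), but N-54 never forms.
Reached: C-24 and T-10 — 2 of the 5.

2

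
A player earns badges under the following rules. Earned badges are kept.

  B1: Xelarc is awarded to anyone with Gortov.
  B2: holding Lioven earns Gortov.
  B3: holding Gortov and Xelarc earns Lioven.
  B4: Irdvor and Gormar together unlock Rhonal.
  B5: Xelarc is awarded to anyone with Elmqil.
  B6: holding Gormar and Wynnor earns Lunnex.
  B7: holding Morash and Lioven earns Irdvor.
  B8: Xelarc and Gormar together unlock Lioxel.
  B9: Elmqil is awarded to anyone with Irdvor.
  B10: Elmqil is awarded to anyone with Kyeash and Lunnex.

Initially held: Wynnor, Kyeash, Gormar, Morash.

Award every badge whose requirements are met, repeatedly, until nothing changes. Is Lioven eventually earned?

No

Lioven would need Gortov and Xelarc (B3), but Gortov is never earned.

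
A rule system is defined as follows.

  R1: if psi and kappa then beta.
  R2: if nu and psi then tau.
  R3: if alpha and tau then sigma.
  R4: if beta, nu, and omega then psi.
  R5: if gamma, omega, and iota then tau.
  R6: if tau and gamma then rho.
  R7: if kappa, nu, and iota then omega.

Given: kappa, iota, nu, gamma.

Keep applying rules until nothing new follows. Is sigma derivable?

sigma would need alpha and tau (R3), but alpha is never established.

No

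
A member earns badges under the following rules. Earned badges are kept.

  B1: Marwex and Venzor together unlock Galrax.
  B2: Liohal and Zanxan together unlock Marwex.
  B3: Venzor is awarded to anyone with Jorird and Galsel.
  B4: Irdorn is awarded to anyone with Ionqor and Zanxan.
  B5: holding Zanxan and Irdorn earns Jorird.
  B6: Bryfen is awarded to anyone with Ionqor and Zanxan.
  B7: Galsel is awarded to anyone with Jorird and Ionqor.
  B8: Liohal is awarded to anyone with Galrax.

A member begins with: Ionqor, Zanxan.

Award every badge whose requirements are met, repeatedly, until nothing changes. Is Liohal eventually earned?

No

Liohal would need Galrax (B8), but Galrax is never earned.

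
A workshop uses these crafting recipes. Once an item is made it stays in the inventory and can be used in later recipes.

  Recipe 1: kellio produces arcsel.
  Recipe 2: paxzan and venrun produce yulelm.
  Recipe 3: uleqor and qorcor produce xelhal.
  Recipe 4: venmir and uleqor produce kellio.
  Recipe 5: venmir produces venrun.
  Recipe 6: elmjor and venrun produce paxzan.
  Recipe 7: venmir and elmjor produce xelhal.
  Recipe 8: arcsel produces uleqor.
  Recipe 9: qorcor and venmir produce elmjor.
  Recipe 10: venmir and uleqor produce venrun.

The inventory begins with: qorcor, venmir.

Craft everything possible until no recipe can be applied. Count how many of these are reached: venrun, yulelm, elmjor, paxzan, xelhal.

qorcor and venmir → elmjor (Recipe 9).
Using Recipe 5, venmir makes venrun.
venmir and elmjor → xelhal (Recipe 7).
elmjor and venrun → paxzan (Recipe 6).
paxzan and venrun → yulelm (Recipe 2).
venrun: reached.
yulelm: reached.
elmjor: reached.
paxzan: reached.
xelhal: reached.
All 5 are reached.

5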